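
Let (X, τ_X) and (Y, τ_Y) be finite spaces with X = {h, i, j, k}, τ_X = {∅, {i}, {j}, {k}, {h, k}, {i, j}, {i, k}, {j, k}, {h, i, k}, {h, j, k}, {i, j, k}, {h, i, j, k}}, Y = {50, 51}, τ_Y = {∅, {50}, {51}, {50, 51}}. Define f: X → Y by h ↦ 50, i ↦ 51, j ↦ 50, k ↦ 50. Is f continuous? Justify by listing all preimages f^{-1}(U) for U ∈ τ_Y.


f IS continuous.

Compute f^{-1}(U) for each U ∈ τ_Y:
  U = ∅: f^{-1}(U) = ∅ ∈ τ_X ✓.
  U = {50}: f^{-1}(U) = {h, j, k} ∈ τ_X ✓.
  U = {51}: f^{-1}(U) = {i} ∈ τ_X ✓.
  U = {50, 51}: f^{-1}(U) = {h, i, j, k} ∈ τ_X ✓.
Every preimage lies in τ_X, so f IS continuous.


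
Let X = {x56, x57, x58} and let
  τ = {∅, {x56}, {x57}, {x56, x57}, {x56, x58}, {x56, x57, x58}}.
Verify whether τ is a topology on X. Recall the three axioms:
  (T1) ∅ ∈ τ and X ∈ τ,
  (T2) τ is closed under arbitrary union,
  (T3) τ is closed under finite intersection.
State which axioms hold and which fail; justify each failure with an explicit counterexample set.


τ IS a topology on X.

Axiom (T1): ∅ ∈ τ? Yes; X ∈ τ? Yes.
Axiom (T2/T3): check pairwise unions and intersections of members of τ.
All pairwise intersections and unions checked — each lies in τ. Therefore τ satisfies (T1), (T2), (T3): it IS a topology on X.


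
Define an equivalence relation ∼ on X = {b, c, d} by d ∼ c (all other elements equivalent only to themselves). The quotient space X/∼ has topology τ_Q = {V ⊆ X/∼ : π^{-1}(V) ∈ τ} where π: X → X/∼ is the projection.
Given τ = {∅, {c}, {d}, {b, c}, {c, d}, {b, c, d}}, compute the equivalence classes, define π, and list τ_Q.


X/∼ = {[b], [c=d]}; |τ_Q| = 3.

Equivalence classes: [b], [c=d].
Quotient map π: X → X/∼ sends b ↦ [b], c ↦ [c=d], d ↦ [c=d].
For each subset V ⊆ X/∼, compute π^{-1}(V) ⊆ X and check whether π^{-1}(V) ∈ τ. V is open in τ_Q iff π^{-1}(V) ∈ τ.
  V = {}: π^{-1}(V) = ∅ ∈ τ ✓.
  V = {[b]}: π^{-1}(V) = {b} ∉ τ ✗.
  V = {[c=d]}: π^{-1}(V) = {c, d} ∈ τ ✓.
  V = {[b], [c=d]}: π^{-1}(V) = {b, c, d} ∈ τ ✓.
Open sets in the quotient: τ_Q = {{}, {[c=d]}, {[b], [c=d]}} (3 elements).


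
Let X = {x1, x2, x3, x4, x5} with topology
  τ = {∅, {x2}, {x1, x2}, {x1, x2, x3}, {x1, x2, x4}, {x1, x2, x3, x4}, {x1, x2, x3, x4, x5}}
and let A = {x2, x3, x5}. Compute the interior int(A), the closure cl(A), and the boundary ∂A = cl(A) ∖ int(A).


int(A) = {x2}, cl(A) = {x1, x2, x3, x4, x5}, ∂A = {x1, x3, x4, x5}.

Closed sets in (X, τ) are complements of opens:
  closed(X, τ) = {∅, {x5}, {x3, x5}, {x4, x5}, {x3, x4, x5}, {x1, x3, x4, x5}, {x1, x2, x3, x4, x5}}.
int(A) = ⋃ {U ∈ τ : U ⊆ A}. Opens contained in A: ∅, {x2}.
Taking the union of these: int(A) = {x2}.
cl(A) = ⋂ {C closed : A ⊆ C}. Closed sets containing A: {x1, x2, x3, x4, x5}.
Intersecting these: cl(A) = {x1, x2, x3, x4, x5}.
∂A = cl(A) ∖ int(A) = {x1, x2, x3, x4, x5} ∖ {x2} = {x1, x3, x4, x5}.


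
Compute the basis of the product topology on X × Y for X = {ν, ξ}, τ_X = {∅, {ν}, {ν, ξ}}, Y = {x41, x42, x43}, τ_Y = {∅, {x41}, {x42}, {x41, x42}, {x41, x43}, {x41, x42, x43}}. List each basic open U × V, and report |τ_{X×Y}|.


Basis B = {∅ × ∅, {ν} × {x41}, {ν} × {x42}, {ν} × {x41, x42}, {ν} × {x41, x43}, {ν, ξ} × {x41}, {ν, ξ} × {x42}, {ν} × {x41, x42, x43}, {ν, ξ} × {x41, x42}, {ν, ξ} × {x41, x43}, {ν, ξ} × {x41, x42, x43}}; |τ_{X×Y}| = 18.

Enumerate products U × V with U ∈ τ_X, V ∈ τ_Y (deduplicated):
  ∅ × ∅ = {} (∅)
  {ν} × {x41} = {(ν,x41)}
  {ν} × {x42} = {(ν,x42)}
  {ν} × {x41, x42} = {(ν,x41), (ν,x42)}
  {ν} × {x41, x43} = {(ν,x41), (ν,x43)}
  {ν, ξ} × {x41} = {(ν,x41), (ξ,x41)}
  {ν, ξ} × {x42} = {(ν,x42), (ξ,x42)}
  {ν} × {x41, x42, x43} = {(ν,x41), (ν,x42), (ν,x43)}
  {ν, ξ} × {x41, x42} = {(ν,x41), (ν,x42), (ξ,x41), (ξ,x42)}
  {ν, ξ} × {x41, x43} = {(ν,x41), (ν,x43), (ξ,x41), (ξ,x43)}
  {ν, ξ} × {x41, x42, x43} = {(ν,x41), (ν,x42), (ν,x43), (ξ,x41), (ξ,x42), (ξ,x43)}
These 11 distinct sets form the basis B.
Close under arbitrary unions to get τ_{X×Y}; counting gives |τ_{X×Y}| = 18.


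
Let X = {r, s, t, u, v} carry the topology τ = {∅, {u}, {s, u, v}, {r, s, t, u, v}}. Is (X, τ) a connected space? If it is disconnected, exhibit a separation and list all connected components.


(X, τ) is connected.

Find clopen sets (U ∈ τ with X ∖ U ∈ τ):
  U = ∅, X ∖ U = {r, s, t, u, v} — both open, so U is clopen.
  U = {r, s, t, u, v}, X ∖ U = ∅ — both open, so U is clopen.
Only trivial clopens (∅ and X) exist, so (X, τ) is connected.
Compute connected components by grouping points that agree on all clopens:
  component: {r, s, t, u, v}


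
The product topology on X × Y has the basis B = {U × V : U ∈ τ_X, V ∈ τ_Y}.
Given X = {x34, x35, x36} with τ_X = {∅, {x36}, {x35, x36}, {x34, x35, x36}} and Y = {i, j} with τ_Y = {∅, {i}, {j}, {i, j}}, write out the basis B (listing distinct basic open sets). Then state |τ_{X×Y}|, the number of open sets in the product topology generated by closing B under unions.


Basis B = {∅ × ∅, {x36} × {i}, {x36} × {j}, {x35, x36} × {i}, {x35, x36} × {j}, {x36} × {i, j}, {x34, x35, x36} × {i}, {x34, x35, x36} × {j}, {x35, x36} × {i, j}, {x34, x35, x36} × {i, j}}; |τ_{X×Y}| = 16.

Enumerate products U × V with U ∈ τ_X, V ∈ τ_Y (deduplicated):
  ∅ × ∅ = {} (∅)
  {x36} × {i} = {(x36,i)}
  {x36} × {j} = {(x36,j)}
  {x35, x36} × {i} = {(x35,i), (x36,i)}
  {x35, x36} × {j} = {(x35,j), (x36,j)}
  {x36} × {i, j} = {(x36,i), (x36,j)}
  {x34, x35, x36} × {i} = {(x34,i), (x35,i), (x36,i)}
  {x34, x35, x36} × {j} = {(x34,j), (x35,j), (x36,j)}
  {x35, x36} × {i, j} = {(x35,i), (x35,j), (x36,i), (x36,j)}
  {x34, x35, x36} × {i, j} = {(x34,i), (x34,j), (x35,i), (x35,j), (x36,i), (x36,j)}
These 10 distinct sets form the basis B.
Close under arbitrary unions to get τ_{X×Y}; counting gives |τ_{X×Y}| = 16.


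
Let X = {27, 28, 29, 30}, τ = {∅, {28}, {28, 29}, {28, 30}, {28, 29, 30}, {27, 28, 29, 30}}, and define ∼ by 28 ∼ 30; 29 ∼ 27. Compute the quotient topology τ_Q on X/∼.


X/∼ = {[27=29], [28=30]}; |τ_Q| = 3.

Equivalence classes: [27=29], [28=30].
Quotient map π: X → X/∼ sends 27 ↦ [27=29], 28 ↦ [28=30], 29 ↦ [27=29], 30 ↦ [28=30].
For each subset V ⊆ X/∼, compute π^{-1}(V) ⊆ X and check whether π^{-1}(V) ∈ τ. V is open in τ_Q iff π^{-1}(V) ∈ τ.
  V = {}: π^{-1}(V) = ∅ ∈ τ ✓.
  V = {[27=29]}: π^{-1}(V) = {27, 29} ∉ τ ✗.
  V = {[28=30]}: π^{-1}(V) = {28, 30} ∈ τ ✓.
  V = {[27=29], [28=30]}: π^{-1}(V) = {27, 28, 29, 30} ∈ τ ✓.
Open sets in the quotient: τ_Q = {{}, {[28=30]}, {[27=29], [28=30]}} (3 elements).


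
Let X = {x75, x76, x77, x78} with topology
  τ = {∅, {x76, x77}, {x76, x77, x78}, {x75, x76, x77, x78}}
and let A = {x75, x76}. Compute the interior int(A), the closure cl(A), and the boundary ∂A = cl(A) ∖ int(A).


int(A) = ∅, cl(A) = {x75, x76, x77, x78}, ∂A = {x75, x76, x77, x78}.

Closed sets in (X, τ) are complements of opens:
  closed(X, τ) = {∅, {x75}, {x75, x78}, {x75, x76, x77, x78}}.
int(A) = ⋃ {U ∈ τ : U ⊆ A}. Opens contained in A: ∅.
Taking the union of these: int(A) = ∅.
cl(A) = ⋂ {C closed : A ⊆ C}. Closed sets containing A: {x75, x76, x77, x78}.
Intersecting these: cl(A) = {x75, x76, x77, x78}.
∂A = cl(A) ∖ int(A) = {x75, x76, x77, x78} ∖ ∅ = {x75, x76, x77, x78}.


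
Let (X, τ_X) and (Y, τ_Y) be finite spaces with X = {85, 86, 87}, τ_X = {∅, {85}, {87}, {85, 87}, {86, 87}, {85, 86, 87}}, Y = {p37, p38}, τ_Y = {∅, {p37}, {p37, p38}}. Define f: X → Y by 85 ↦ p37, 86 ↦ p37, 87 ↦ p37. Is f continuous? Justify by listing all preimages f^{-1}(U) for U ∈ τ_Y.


f IS continuous.

Compute f^{-1}(U) for each U ∈ τ_Y:
  U = ∅: f^{-1}(U) = ∅ ∈ τ_X ✓.
  U = {p37}: f^{-1}(U) = {85, 86, 87} ∈ τ_X ✓.
  U = {p37, p38}: f^{-1}(U) = {85, 86, 87} ∈ τ_X ✓.
Every preimage lies in τ_X, so f IS continuous.


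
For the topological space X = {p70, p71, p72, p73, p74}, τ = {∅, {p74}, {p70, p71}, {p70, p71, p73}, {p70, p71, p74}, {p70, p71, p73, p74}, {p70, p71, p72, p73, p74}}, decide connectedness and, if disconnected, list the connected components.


(X, τ) is connected.

Find clopen sets (U ∈ τ with X ∖ U ∈ τ):
  U = ∅, X ∖ U = {p70, p71, p72, p73, p74} — both open, so U is clopen.
  U = {p70, p71, p72, p73, p74}, X ∖ U = ∅ — both open, so U is clopen.
Only trivial clopens (∅ and X) exist, so (X, τ) is connected.
Compute connected components by grouping points that agree on all clopens:
  component: {p70, p71, p72, p73, p74}


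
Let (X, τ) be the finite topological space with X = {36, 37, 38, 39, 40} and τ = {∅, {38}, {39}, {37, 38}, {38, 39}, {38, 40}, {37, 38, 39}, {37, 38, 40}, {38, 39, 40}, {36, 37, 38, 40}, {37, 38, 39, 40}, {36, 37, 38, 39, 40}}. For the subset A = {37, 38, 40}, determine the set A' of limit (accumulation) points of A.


A' = {36, 37, 40}

For each x ∈ X, list the open sets U ∈ τ with x ∈ U, then check whether U ∩ (A ∖ {x}) ≠ ∅ for every such U.
  x = 36: opens ∋ x are {36, 37, 38, 40}, {36, 37, 38, 39, 40}; each meets A ∖ {36}, so x IS a limit point.
  x = 37: opens ∋ x are {37, 38}, {37, 38, 39}, {37, 38, 40}, {36, 37, 38, 40}, {37, 38, 39, 40}, {36, 37, 38, 39, 40}; each meets A ∖ {37}, so x IS a limit point.
  x = 38: open {38} ∋ x has {38} ∩ (A ∖ {38}) = ∅, so x is NOT a limit point.
  x = 39: open {39} ∋ x has {39} ∩ (A ∖ {39}) = ∅, so x is NOT a limit point.
  x = 40: opens ∋ x are {38, 40}, {37, 38, 40}, {38, 39, 40}, {36, 37, 38, 40}, {37, 38, 39, 40}, {36, 37, 38, 39, 40}; each meets A ∖ {40}, so x IS a limit point.
Collecting: A' = {36, 37, 40}.


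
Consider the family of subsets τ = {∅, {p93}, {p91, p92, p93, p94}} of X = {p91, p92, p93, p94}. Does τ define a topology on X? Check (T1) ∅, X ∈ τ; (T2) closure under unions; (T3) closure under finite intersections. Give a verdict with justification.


τ IS a topology on X.

Axiom (T1): ∅ ∈ τ? Yes; X ∈ τ? Yes.
Axiom (T2/T3): check pairwise unions and intersections of members of τ.
All pairwise intersections and unions checked — each lies in τ. Therefore τ satisfies (T1), (T2), (T3): it IS a topology on X.


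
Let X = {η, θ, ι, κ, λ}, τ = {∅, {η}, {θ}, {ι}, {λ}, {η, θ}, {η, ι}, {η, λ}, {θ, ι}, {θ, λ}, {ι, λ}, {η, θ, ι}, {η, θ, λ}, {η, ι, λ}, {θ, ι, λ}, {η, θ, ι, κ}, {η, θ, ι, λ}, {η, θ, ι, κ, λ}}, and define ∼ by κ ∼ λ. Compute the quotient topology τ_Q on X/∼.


X/∼ = {[η], [θ], [ι], [κ=λ]}; |τ_Q| = 9.

Equivalence classes: [η], [θ], [ι], [κ=λ].
Quotient map π: X → X/∼ sends η ↦ [η], θ ↦ [θ], ι ↦ [ι], κ ↦ [κ=λ], λ ↦ [κ=λ].
For each subset V ⊆ X/∼, compute π^{-1}(V) ⊆ X and check whether π^{-1}(V) ∈ τ. V is open in τ_Q iff π^{-1}(V) ∈ τ.
  V = {}: π^{-1}(V) = ∅ ∈ τ ✓.
  V = {[η]}: π^{-1}(V) = {η} ∈ τ ✓.
  V = {[θ]}: π^{-1}(V) = {θ} ∈ τ ✓.
  V = {[η], [θ]}: π^{-1}(V) = {η, θ} ∈ τ ✓.
  V = {[ι]}: π^{-1}(V) = {ι} ∈ τ ✓.
  V = {[η], [ι]}: π^{-1}(V) = {η, ι} ∈ τ ✓.
  V = {[θ], [ι]}: π^{-1}(V) = {θ, ι} ∈ τ ✓.
  V = {[η], [θ], [ι]}: π^{-1}(V) = {η, θ, ι} ∈ τ ✓.
  V = {[κ=λ]}: π^{-1}(V) = {κ, λ} ∉ τ ✗.
  V = {[η], [κ=λ]}: π^{-1}(V) = {η, κ, λ} ∉ τ ✗.
  V = {[θ], [κ=λ]}: π^{-1}(V) = {θ, κ, λ} ∉ τ ✗.
  V = {[η], [θ], [κ=λ]}: π^{-1}(V) = {η, θ, κ, λ} ∉ τ ✗.
  V = {[ι], [κ=λ]}: π^{-1}(V) = {ι, κ, λ} ∉ τ ✗.
  V = {[η], [ι], [κ=λ]}: π^{-1}(V) = {η, ι, κ, λ} ∉ τ ✗.
  V = {[θ], [ι], [κ=λ]}: π^{-1}(V) = {θ, ι, κ, λ} ∉ τ ✗.
  V = {[η], [θ], [ι], [κ=λ]}: π^{-1}(V) = {η, θ, ι, κ, λ} ∈ τ ✓.
Open sets in the quotient: τ_Q = {{}, {[η]}, {[θ]}, {[η], [θ]}, {[ι]}, {[η], [ι]}, {[θ], [ι]}, {[η], [θ], [ι]}, {[η], [θ], [ι], [κ=λ]}} (9 elements).


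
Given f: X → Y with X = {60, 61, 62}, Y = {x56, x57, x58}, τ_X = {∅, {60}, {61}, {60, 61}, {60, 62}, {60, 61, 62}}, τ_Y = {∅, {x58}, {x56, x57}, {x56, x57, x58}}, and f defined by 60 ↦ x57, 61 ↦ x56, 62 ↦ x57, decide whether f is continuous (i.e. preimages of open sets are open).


f IS continuous.

Compute f^{-1}(U) for each U ∈ τ_Y:
  U = ∅: f^{-1}(U) = ∅ ∈ τ_X ✓.
  U = {x58}: f^{-1}(U) = ∅ ∈ τ_X ✓.
  U = {x56, x57}: f^{-1}(U) = {60, 61, 62} ∈ τ_X ✓.
  U = {x56, x57, x58}: f^{-1}(U) = {60, 61, 62} ∈ τ_X ✓.
Every preimage lies in τ_X, so f IS continuous.


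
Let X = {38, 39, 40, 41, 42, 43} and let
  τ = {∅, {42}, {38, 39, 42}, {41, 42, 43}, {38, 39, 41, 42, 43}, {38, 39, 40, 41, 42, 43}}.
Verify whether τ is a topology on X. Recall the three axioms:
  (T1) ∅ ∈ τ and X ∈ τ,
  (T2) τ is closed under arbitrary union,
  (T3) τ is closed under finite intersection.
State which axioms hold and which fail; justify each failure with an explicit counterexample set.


τ IS a topology on X.

Axiom (T1): ∅ ∈ τ? Yes; X ∈ τ? Yes.
Axiom (T2/T3): check pairwise unions and intersections of members of τ.
All pairwise intersections and unions checked — each lies in τ. Therefore τ satisfies (T1), (T2), (T3): it IS a topology on X.


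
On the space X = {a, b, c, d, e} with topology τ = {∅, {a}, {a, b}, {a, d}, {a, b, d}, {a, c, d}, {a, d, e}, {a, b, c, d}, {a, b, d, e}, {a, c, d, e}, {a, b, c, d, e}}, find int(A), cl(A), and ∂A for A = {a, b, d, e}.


int(A) = {a, b, d, e}, cl(A) = {a, b, c, d, e}, ∂A = {c}.

Closed sets in (X, τ) are complements of opens:
  closed(X, τ) = {∅, {b}, {c}, {e}, {b, c}, {b, e}, {c, e}, {b, c, e}, {c, d, e}, {b, c, d, e}, {a, b, c, d, e}}.
int(A) = ⋃ {U ∈ τ : U ⊆ A}. Opens contained in A: ∅, {a}, {a, b}, {a, d}, {a, b, d}, {a, d, e}, {a, b, d, e}.
Taking the union of these: int(A) = {a, b, d, e}.
cl(A) = ⋂ {C closed : A ⊆ C}. Closed sets containing A: {a, b, c, d, e}.
Intersecting these: cl(A) = {a, b, c, d, e}.
∂A = cl(A) ∖ int(A) = {a, b, c, d, e} ∖ {a, b, d, e} = {c}.


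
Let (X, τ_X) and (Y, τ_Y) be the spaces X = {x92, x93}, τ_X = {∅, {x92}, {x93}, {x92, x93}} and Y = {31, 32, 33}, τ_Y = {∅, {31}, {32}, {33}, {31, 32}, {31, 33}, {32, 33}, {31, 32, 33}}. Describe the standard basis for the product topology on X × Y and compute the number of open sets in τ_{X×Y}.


Basis B = {∅ × ∅, {x92} × {31}, {x92} × {32}, {x92} × {33}, {x93} × {31}, {x93} × {32}, {x93} × {33}, {x92} × {31, 32}, {x92} × {31, 33}, {x92, x93} × {31}, {x92} × {32, 33}, {x92, x93} × {32}, {x92, x93} × {33}, {x93} × {31, 32}, {x93} × {31, 33}, {x93} × {32, 33}, {x92} × {31, 32, 33}, {x93} × {31, 32, 33}, {x92, x93} × {31, 32}, {x92, x93} × {31, 33}, {x92, x93} × {32, 33}, {x92, x93} × {31, 32, 33}}; |τ_{X×Y}| = 64.

Enumerate products U × V with U ∈ τ_X, V ∈ τ_Y (deduplicated):
  ∅ × ∅ = {} (∅)
  {x92} × {31} = {(x92,31)}
  {x92} × {32} = {(x92,32)}
  {x92} × {33} = {(x92,33)}
  {x93} × {31} = {(x93,31)}
  {x93} × {32} = {(x93,32)}
  {x93} × {33} = {(x93,33)}
  {x92} × {31, 32} = {(x92,31), (x92,32)}
  {x92} × {31, 33} = {(x92,31), (x92,33)}
  {x92, x93} × {31} = {(x92,31), (x93,31)}
  {x92} × {32, 33} = {(x92,32), (x92,33)}
  {x92, x93} × {32} = {(x92,32), (x93,32)}
  {x92, x93} × {33} = {(x92,33), (x93,33)}
  {x93} × {31, 32} = {(x93,31), (x93,32)}
  {x93} × {31, 33} = {(x93,31), (x93,33)}
  {x93} × {32, 33} = {(x93,32), (x93,33)}
  {x92} × {31, 32, 33} = {(x92,31), (x92,32), (x92,33)}
  {x93} × {31, 32, 33} = {(x93,31), (x93,32), (x93,33)}
  {x92, x93} × {31, 32} = {(x92,31), (x92,32), (x93,31), (x93,32)}
  {x92, x93} × {31, 33} = {(x92,31), (x92,33), (x93,31), (x93,33)}
  {x92, x93} × {32, 33} = {(x92,32), (x92,33), (x93,32), (x93,33)}
  {x92, x93} × {31, 32, 33} = {(x92,31), (x92,32), (x92,33), (x93,31), (x93,32), (x93,33)}
These 22 distinct sets form the basis B.
Close under arbitrary unions to get τ_{X×Y}; counting gives |τ_{X×Y}| = 64.


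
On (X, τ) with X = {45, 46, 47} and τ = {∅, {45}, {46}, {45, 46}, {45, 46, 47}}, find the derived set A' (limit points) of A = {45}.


A' = {47}

For each x ∈ X, list the open sets U ∈ τ with x ∈ U, then check whether U ∩ (A ∖ {x}) ≠ ∅ for every such U.
  x = 45: open {45} ∋ x has {45} ∩ (A ∖ {45}) = ∅, so x is NOT a limit point.
  x = 46: open {46} ∋ x has {46} ∩ (A ∖ {46}) = ∅, so x is NOT a limit point.
  x = 47: opens ∋ x are {45, 46, 47}; each meets A ∖ {47}, so x IS a limit point.
Collecting: A' = {47}.


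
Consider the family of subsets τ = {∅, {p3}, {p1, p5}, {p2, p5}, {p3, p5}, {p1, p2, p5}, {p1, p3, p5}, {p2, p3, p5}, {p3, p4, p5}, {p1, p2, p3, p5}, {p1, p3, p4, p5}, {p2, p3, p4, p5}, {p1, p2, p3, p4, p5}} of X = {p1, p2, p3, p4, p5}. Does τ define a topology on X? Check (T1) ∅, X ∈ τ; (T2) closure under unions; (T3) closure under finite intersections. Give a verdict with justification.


τ is NOT a topology on X.

Axiom (T1): ∅ ∈ τ? Yes; X ∈ τ? Yes.
Axiom (T2/T3): check pairwise unions and intersections of members of τ.
Counterexample for (T3): {p1, p5} ∩ {p2, p5} = {p5} ∉ τ. Therefore τ is NOT a topology.


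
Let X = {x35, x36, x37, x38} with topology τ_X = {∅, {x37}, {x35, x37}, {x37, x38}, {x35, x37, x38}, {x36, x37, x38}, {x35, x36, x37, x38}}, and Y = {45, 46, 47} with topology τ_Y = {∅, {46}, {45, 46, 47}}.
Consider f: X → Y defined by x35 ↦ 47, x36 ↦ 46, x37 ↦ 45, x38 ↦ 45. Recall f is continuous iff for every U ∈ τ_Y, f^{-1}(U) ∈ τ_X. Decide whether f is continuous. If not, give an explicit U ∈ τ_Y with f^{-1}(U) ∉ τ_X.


f is NOT continuous.

Compute f^{-1}(U) for each U ∈ τ_Y:
  U = ∅: f^{-1}(U) = ∅ ∈ τ_X ✓.
  U = {46}: f^{-1}(U) = {x36} ∉ τ_X ✗.
  U = {45, 46, 47}: f^{-1}(U) = {x35, x36, x37, x38} ∈ τ_X ✓.
Found U = {46} with f^{-1}(U) = {x36} not in τ_X. Therefore f is NOT continuous.


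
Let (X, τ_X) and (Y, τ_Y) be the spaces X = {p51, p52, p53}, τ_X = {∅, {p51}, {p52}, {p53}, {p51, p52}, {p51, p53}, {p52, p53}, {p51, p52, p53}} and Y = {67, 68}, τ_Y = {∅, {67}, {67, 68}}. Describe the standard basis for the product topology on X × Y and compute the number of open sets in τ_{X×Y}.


Basis B = {∅ × ∅, {p51} × {67}, {p52} × {67}, {p53} × {67}, {p51} × {67, 68}, {p51, p52} × {67}, {p51, p53} × {67}, {p52} × {67, 68}, {p52, p53} × {67}, {p53} × {67, 68}, {p51, p52, p53} × {67}, {p51, p52} × {67, 68}, {p51, p53} × {67, 68}, {p52, p53} × {67, 68}, {p51, p52, p53} × {67, 68}}; |τ_{X×Y}| = 27.

Enumerate products U × V with U ∈ τ_X, V ∈ τ_Y (deduplicated):
  ∅ × ∅ = {} (∅)
  {p51} × {67} = {(p51,67)}
  {p52} × {67} = {(p52,67)}
  {p53} × {67} = {(p53,67)}
  {p51} × {67, 68} = {(p51,67), (p51,68)}
  {p51, p52} × {67} = {(p51,67), (p52,67)}
  {p51, p53} × {67} = {(p51,67), (p53,67)}
  {p52} × {67, 68} = {(p52,67), (p52,68)}
  {p52, p53} × {67} = {(p52,67), (p53,67)}
  {p53} × {67, 68} = {(p53,67), (p53,68)}
  {p51, p52, p53} × {67} = {(p51,67), (p52,67), (p53,67)}
  {p51, p52} × {67, 68} = {(p51,67), (p51,68), (p52,67), (p52,68)}
  {p51, p53} × {67, 68} = {(p51,67), (p51,68), (p53,67), (p53,68)}
  {p52, p53} × {67, 68} = {(p52,67), (p52,68), (p53,67), (p53,68)}
  {p51, p52, p53} × {67, 68} = {(p51,67), (p51,68), (p52,67), (p52,68), (p53,67), (p53,68)}
These 15 distinct sets form the basis B.
Close under arbitrary unions to get τ_{X×Y}; counting gives |τ_{X×Y}| = 27.


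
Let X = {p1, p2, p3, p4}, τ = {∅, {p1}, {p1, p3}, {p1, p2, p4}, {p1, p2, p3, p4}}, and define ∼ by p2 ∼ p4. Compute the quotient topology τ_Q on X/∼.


X/∼ = {[p1], [p2=p4], [p3]}; |τ_Q| = 5.

Equivalence classes: [p1], [p2=p4], [p3].
Quotient map π: X → X/∼ sends p1 ↦ [p1], p2 ↦ [p2=p4], p3 ↦ [p3], p4 ↦ [p2=p4].
For each subset V ⊆ X/∼, compute π^{-1}(V) ⊆ X and check whether π^{-1}(V) ∈ τ. V is open in τ_Q iff π^{-1}(V) ∈ τ.
  V = {}: π^{-1}(V) = ∅ ∈ τ ✓.
  V = {[p1]}: π^{-1}(V) = {p1} ∈ τ ✓.
  V = {[p2=p4]}: π^{-1}(V) = {p2, p4} ∉ τ ✗.
  V = {[p1], [p2=p4]}: π^{-1}(V) = {p1, p2, p4} ∈ τ ✓.
  V = {[p3]}: π^{-1}(V) = {p3} ∉ τ ✗.
  V = {[p1], [p3]}: π^{-1}(V) = {p1, p3} ∈ τ ✓.
  V = {[p2=p4], [p3]}: π^{-1}(V) = {p2, p3, p4} ∉ τ ✗.
  V = {[p1], [p2=p4], [p3]}: π^{-1}(V) = {p1, p2, p3, p4} ∈ τ ✓.
Open sets in the quotient: τ_Q = {{}, {[p1]}, {[p1], [p2=p4]}, {[p1], [p3]}, {[p1], [p2=p4], [p3]}} (5 elements).


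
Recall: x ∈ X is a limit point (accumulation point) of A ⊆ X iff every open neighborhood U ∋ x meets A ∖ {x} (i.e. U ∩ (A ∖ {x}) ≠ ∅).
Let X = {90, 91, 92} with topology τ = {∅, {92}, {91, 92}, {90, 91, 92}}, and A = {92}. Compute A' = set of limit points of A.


A' = {90, 91}

For each x ∈ X, list the open sets U ∈ τ with x ∈ U, then check whether U ∩ (A ∖ {x}) ≠ ∅ for every such U.
  x = 90: opens ∋ x are {90, 91, 92}; each meets A ∖ {90}, so x IS a limit point.
  x = 91: opens ∋ x are {91, 92}, {90, 91, 92}; each meets A ∖ {91}, so x IS a limit point.
  x = 92: open {92} ∋ x has {92} ∩ (A ∖ {92}) = ∅, so x is NOT a limit point.
Collecting: A' = {90, 91}.


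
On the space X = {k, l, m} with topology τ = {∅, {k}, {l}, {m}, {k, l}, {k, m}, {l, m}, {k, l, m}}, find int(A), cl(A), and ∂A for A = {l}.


int(A) = {l}, cl(A) = {l}, ∂A = ∅.

Closed sets in (X, τ) are complements of opens:
  closed(X, τ) = {∅, {k}, {l}, {m}, {k, l}, {k, m}, {l, m}, {k, l, m}}.
int(A) = ⋃ {U ∈ τ : U ⊆ A}. Opens contained in A: ∅, {l}.
Taking the union of these: int(A) = {l}.
cl(A) = ⋂ {C closed : A ⊆ C}. Closed sets containing A: {l}, {k, l}, {l, m}, {k, l, m}.
Intersecting these: cl(A) = {l}.
∂A = cl(A) ∖ int(A) = {l} ∖ {l} = ∅.


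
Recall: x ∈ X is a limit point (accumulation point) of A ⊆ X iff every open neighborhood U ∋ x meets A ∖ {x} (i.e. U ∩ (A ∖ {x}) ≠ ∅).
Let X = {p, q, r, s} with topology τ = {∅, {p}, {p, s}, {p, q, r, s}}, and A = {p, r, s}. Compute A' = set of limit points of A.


A' = {q, r, s}

For each x ∈ X, list the open sets U ∈ τ with x ∈ U, then check whether U ∩ (A ∖ {x}) ≠ ∅ for every such U.
  x = p: open {p} ∋ x has {p} ∩ (A ∖ {p}) = ∅, so x is NOT a limit point.
  x = q: opens ∋ x are {p, q, r, s}; each meets A ∖ {q}, so x IS a limit point.
  x = r: opens ∋ x are {p, q, r, s}; each meets A ∖ {r}, so x IS a limit point.
  x = s: opens ∋ x are {p, s}, {p, q, r, s}; each meets A ∖ {s}, so x IS a limit point.
Collecting: A' = {q, r, s}.


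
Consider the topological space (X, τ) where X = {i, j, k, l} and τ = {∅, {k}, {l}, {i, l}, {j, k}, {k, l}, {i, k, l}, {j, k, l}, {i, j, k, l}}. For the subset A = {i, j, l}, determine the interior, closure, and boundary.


int(A) = {i, l}, cl(A) = {i, j, l}, ∂A = {j}.

Closed sets in (X, τ) are complements of opens:
  closed(X, τ) = {∅, {i}, {j}, {i, j}, {i, l}, {j, k}, {i, j, k}, {i, j, l}, {i, j, k, l}}.
int(A) = ⋃ {U ∈ τ : U ⊆ A}. Opens contained in A: ∅, {l}, {i, l}.
Taking the union of these: int(A) = {i, l}.
cl(A) = ⋂ {C closed : A ⊆ C}. Closed sets containing A: {i, j, l}, {i, j, k, l}.
Intersecting these: cl(A) = {i, j, l}.
∂A = cl(A) ∖ int(A) = {i, j, l} ∖ {i, l} = {j}.


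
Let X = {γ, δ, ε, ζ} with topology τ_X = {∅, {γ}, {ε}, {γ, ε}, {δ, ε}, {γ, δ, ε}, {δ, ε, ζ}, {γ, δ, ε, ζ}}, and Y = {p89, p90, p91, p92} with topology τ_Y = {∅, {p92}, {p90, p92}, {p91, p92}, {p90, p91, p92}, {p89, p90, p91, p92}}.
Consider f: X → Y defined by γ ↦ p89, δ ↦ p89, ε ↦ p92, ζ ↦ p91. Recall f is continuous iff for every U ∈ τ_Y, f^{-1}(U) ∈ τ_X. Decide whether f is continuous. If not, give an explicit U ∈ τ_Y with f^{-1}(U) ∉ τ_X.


f is NOT continuous.

Compute f^{-1}(U) for each U ∈ τ_Y:
  U = ∅: f^{-1}(U) = ∅ ∈ τ_X ✓.
  U = {p92}: f^{-1}(U) = {ε} ∈ τ_X ✓.
  U = {p90, p92}: f^{-1}(U) = {ε} ∈ τ_X ✓.
  U = {p91, p92}: f^{-1}(U) = {ε, ζ} ∉ τ_X ✗.
  U = {p90, p91, p92}: f^{-1}(U) = {ε, ζ} ∉ τ_X ✗.
  U = {p89, p90, p91, p92}: f^{-1}(U) = {γ, δ, ε, ζ} ∈ τ_X ✓.
Found U = {p91, p92} with f^{-1}(U) = {ε, ζ} not in τ_X. Therefore f is NOT continuous.


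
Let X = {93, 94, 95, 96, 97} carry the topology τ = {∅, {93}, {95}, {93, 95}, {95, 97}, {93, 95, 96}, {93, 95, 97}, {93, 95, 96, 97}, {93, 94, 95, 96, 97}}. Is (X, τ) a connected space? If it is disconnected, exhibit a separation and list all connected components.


(X, τ) is connected.

Find clopen sets (U ∈ τ with X ∖ U ∈ τ):
  U = ∅, X ∖ U = {93, 94, 95, 96, 97} — both open, so U is clopen.
  U = {93, 94, 95, 96, 97}, X ∖ U = ∅ — both open, so U is clopen.
Only trivial clopens (∅ and X) exist, so (X, τ) is connected.
Compute connected components by grouping points that agree on all clopens:
  component: {93, 94, 95, 96, 97}


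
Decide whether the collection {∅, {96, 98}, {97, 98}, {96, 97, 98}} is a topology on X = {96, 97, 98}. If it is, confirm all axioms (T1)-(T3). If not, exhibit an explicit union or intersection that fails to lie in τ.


τ is NOT a topology on X.

Axiom (T1): ∅ ∈ τ? Yes; X ∈ τ? Yes.
Axiom (T2/T3): check pairwise unions and intersections of members of τ.
Counterexample for (T3): {96, 98} ∩ {97, 98} = {98} ∉ τ. Therefore τ is NOT a topology.


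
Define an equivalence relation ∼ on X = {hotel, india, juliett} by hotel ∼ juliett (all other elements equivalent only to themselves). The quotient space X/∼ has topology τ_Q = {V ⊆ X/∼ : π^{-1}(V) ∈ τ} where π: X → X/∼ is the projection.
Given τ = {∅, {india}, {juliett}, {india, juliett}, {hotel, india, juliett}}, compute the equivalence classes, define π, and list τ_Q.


X/∼ = {[hotel=juliett], [india]}; |τ_Q| = 3.

Equivalence classes: [hotel=juliett], [india].
Quotient map π: X → X/∼ sends hotel ↦ [hotel=juliett], india ↦ [india], juliett ↦ [hotel=juliett].
For each subset V ⊆ X/∼, compute π^{-1}(V) ⊆ X and check whether π^{-1}(V) ∈ τ. V is open in τ_Q iff π^{-1}(V) ∈ τ.
  V = {}: π^{-1}(V) = ∅ ∈ τ ✓.
  V = {[hotel=juliett]}: π^{-1}(V) = {hotel, juliett} ∉ τ ✗.
  V = {[india]}: π^{-1}(V) = {india} ∈ τ ✓.
  V = {[hotel=juliett], [india]}: π^{-1}(V) = {hotel, india, juliett} ∈ τ ✓.
Open sets in the quotient: τ_Q = {{}, {[india]}, {[hotel=juliett], [india]}} (3 elements).


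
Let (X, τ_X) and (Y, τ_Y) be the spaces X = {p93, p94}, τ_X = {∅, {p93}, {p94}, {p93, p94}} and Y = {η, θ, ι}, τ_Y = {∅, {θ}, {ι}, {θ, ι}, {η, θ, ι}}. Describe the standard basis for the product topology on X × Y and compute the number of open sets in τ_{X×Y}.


Basis B = {∅ × ∅, {p93} × {θ}, {p93} × {ι}, {p94} × {θ}, {p94} × {ι}, {p93} × {θ, ι}, {p93, p94} × {θ}, {p93, p94} × {ι}, {p94} × {θ, ι}, {p93} × {η, θ, ι}, {p94} × {η, θ, ι}, {p93, p94} × {θ, ι}, {p93, p94} × {η, θ, ι}}; |τ_{X×Y}| = 25.

Enumerate products U × V with U ∈ τ_X, V ∈ τ_Y (deduplicated):
  ∅ × ∅ = {} (∅)
  {p93} × {θ} = {(p93,θ)}
  {p93} × {ι} = {(p93,ι)}
  {p94} × {θ} = {(p94,θ)}
  {p94} × {ι} = {(p94,ι)}
  {p93} × {θ, ι} = {(p93,θ), (p93,ι)}
  {p93, p94} × {θ} = {(p93,θ), (p94,θ)}
  {p93, p94} × {ι} = {(p93,ι), (p94,ι)}
  {p94} × {θ, ι} = {(p94,θ), (p94,ι)}
  {p93} × {η, θ, ι} = {(p93,η), (p93,θ), (p93,ι)}
  {p94} × {η, θ, ι} = {(p94,η), (p94,θ), (p94,ι)}
  {p93, p94} × {θ, ι} = {(p93,θ), (p93,ι), (p94,θ), (p94,ι)}
  {p93, p94} × {η, θ, ι} = {(p93,η), (p93,θ), (p93,ι), (p94,η), (p94,θ), (p94,ι)}
These 13 distinct sets form the basis B.
Close under arbitrary unions to get τ_{X×Y}; counting gives |τ_{X×Y}| = 25.


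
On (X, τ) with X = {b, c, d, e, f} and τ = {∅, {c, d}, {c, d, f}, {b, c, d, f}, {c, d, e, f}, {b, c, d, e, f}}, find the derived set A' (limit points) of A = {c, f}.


A' = {b, d, e, f}

For each x ∈ X, list the open sets U ∈ τ with x ∈ U, then check whether U ∩ (A ∖ {x}) ≠ ∅ for every such U.
  x = b: opens ∋ x are {b, c, d, f}, {b, c, d, e, f}; each meets A ∖ {b}, so x IS a limit point.
  x = c: open {c, d} ∋ x has {c, d} ∩ (A ∖ {c}) = ∅, so x is NOT a limit point.
  x = d: opens ∋ x are {c, d}, {c, d, f}, {b, c, d, f}, {c, d, e, f}, {b, c, d, e, f}; each meets A ∖ {d}, so x IS a limit point.
  x = e: opens ∋ x are {c, d, e, f}, {b, c, d, e, f}; each meets A ∖ {e}, so x IS a limit point.
  x = f: opens ∋ x are {c, d, f}, {b, c, d, f}, {c, d, e, f}, {b, c, d, e, f}; each meets A ∖ {f}, so x IS a limit point.
Collecting: A' = {b, d, e, f}.


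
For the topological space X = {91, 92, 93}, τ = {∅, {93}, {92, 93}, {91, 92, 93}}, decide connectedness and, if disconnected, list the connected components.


(X, τ) is connected.

Find clopen sets (U ∈ τ with X ∖ U ∈ τ):
  U = ∅, X ∖ U = {91, 92, 93} — both open, so U is clopen.
  U = {91, 92, 93}, X ∖ U = ∅ — both open, so U is clopen.
Only trivial clopens (∅ and X) exist, so (X, τ) is connected.
Compute connected components by grouping points that agree on all clopens:
  component: {91, 92, 93}


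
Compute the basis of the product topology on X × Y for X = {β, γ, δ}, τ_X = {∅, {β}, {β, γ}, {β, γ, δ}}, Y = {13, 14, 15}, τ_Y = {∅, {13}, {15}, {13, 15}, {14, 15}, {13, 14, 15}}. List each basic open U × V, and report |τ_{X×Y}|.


Basis B = {∅ × ∅, {β} × {13}, {β} × {15}, {β} × {13, 15}, {β, γ} × {13}, {β} × {14, 15}, {β, γ} × {15}, {β} × {13, 14, 15}, {β, γ, δ} × {13}, {β, γ, δ} × {15}, {β, γ} × {13, 15}, {β, γ} × {14, 15}, {β, γ} × {13, 14, 15}, {β, γ, δ} × {13, 15}, {β, γ, δ} × {14, 15}, {β, γ, δ} × {13, 14, 15}}; |τ_{X×Y}| = 40.

Enumerate products U × V with U ∈ τ_X, V ∈ τ_Y (deduplicated):
  ∅ × ∅ = {} (∅)
  {β} × {13} = {(β,13)}
  {β} × {15} = {(β,15)}
  {β} × {13, 15} = {(β,13), (β,15)}
  {β, γ} × {13} = {(β,13), (γ,13)}
  {β} × {14, 15} = {(β,14), (β,15)}
  {β, γ} × {15} = {(β,15), (γ,15)}
  {β} × {13, 14, 15} = {(β,13), (β,14), (β,15)}
  {β, γ, δ} × {13} = {(β,13), (γ,13), (δ,13)}
  {β, γ, δ} × {15} = {(β,15), (γ,15), (δ,15)}
  {β, γ} × {13, 15} = {(β,13), (β,15), (γ,13), (γ,15)}
  {β, γ} × {14, 15} = {(β,14), (β,15), (γ,14), (γ,15)}
  {β, γ} × {13, 14, 15} = {(β,13), (β,14), (β,15), (γ,13), (γ,14), (γ,15)}
  {β, γ, δ} × {13, 15} = {(β,13), (β,15), (γ,13), (γ,15), (δ,13), (δ,15)}
  {β, γ, δ} × {14, 15} = {(β,14), (β,15), (γ,14), (γ,15), (δ,14), (δ,15)}
  {β, γ, δ} × {13, 14, 15} = {(β,13), (β,14), (β,15), (γ,13), (γ,14), (γ,15), (δ,13), (δ,14), (δ,15)}
These 16 distinct sets form the basis B.
Close under arbitrary unions to get τ_{X×Y}; counting gives |τ_{X×Y}| = 40.


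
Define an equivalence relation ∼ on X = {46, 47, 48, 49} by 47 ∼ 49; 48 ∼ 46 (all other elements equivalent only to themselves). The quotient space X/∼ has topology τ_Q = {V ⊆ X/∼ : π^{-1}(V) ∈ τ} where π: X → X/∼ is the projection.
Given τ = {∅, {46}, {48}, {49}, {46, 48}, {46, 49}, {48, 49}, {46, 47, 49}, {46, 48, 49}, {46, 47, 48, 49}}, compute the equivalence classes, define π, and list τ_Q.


X/∼ = {[46=48], [47=49]}; |τ_Q| = 3.

Equivalence classes: [46=48], [47=49].
Quotient map π: X → X/∼ sends 46 ↦ [46=48], 47 ↦ [47=49], 48 ↦ [46=48], 49 ↦ [47=49].
For each subset V ⊆ X/∼, compute π^{-1}(V) ⊆ X and check whether π^{-1}(V) ∈ τ. V is open in τ_Q iff π^{-1}(V) ∈ τ.
  V = {}: π^{-1}(V) = ∅ ∈ τ ✓.
  V = {[46=48]}: π^{-1}(V) = {46, 48} ∈ τ ✓.
  V = {[47=49]}: π^{-1}(V) = {47, 49} ∉ τ ✗.
  V = {[46=48], [47=49]}: π^{-1}(V) = {46, 47, 48, 49} ∈ τ ✓.
Open sets in the quotient: τ_Q = {{}, {[46=48]}, {[46=48], [47=49]}} (3 elements).


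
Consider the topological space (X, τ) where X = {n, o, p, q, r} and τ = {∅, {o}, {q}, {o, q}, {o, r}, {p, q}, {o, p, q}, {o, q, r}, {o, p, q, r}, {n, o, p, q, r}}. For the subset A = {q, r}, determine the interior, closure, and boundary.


int(A) = {q}, cl(A) = {n, p, q, r}, ∂A = {n, p, r}.

Closed sets in (X, τ) are complements of opens:
  closed(X, τ) = {∅, {n}, {n, p}, {n, r}, {n, o, r}, {n, p, q}, {n, p, r}, {n, o, p, r}, {n, p, q, r}, {n, o, p, q, r}}.
int(A) = ⋃ {U ∈ τ : U ⊆ A}. Opens contained in A: ∅, {q}.
Taking the union of these: int(A) = {q}.
cl(A) = ⋂ {C closed : A ⊆ C}. Closed sets containing A: {n, p, q, r}, {n, o, p, q, r}.
Intersecting these: cl(A) = {n, p, q, r}.
∂A = cl(A) ∖ int(A) = {n, p, q, r} ∖ {q} = {n, p, r}.


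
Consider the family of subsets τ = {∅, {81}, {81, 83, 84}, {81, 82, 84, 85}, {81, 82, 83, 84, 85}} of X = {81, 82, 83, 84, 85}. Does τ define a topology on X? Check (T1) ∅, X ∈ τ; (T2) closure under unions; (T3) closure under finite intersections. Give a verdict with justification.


τ is NOT a topology on X.

Axiom (T1): ∅ ∈ τ? Yes; X ∈ τ? Yes.
Axiom (T2/T3): check pairwise unions and intersections of members of τ.
Counterexample for (T3): {81, 83, 84} ∩ {81, 82, 84, 85} = {81, 84} ∉ τ. Therefore τ is NOT a topology.


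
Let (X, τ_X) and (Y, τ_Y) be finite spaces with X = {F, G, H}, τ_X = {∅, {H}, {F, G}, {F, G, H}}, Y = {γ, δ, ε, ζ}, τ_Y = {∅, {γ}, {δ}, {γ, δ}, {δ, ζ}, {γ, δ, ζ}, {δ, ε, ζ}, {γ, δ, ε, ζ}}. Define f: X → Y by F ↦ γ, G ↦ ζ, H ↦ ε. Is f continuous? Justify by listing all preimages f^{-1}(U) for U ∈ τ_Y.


f is NOT continuous.

Compute f^{-1}(U) for each U ∈ τ_Y:
  U = ∅: f^{-1}(U) = ∅ ∈ τ_X ✓.
  U = {γ}: f^{-1}(U) = {F} ∉ τ_X ✗.
  U = {δ}: f^{-1}(U) = ∅ ∈ τ_X ✓.
  U = {γ, δ}: f^{-1}(U) = {F} ∉ τ_X ✗.
  U = {δ, ζ}: f^{-1}(U) = {G} ∉ τ_X ✗.
  U = {γ, δ, ζ}: f^{-1}(U) = {F, G} ∈ τ_X ✓.
  U = {δ, ε, ζ}: f^{-1}(U) = {G, H} ∉ τ_X ✗.
  U = {γ, δ, ε, ζ}: f^{-1}(U) = {F, G, H} ∈ τ_X ✓.
Found U = {γ} with f^{-1}(U) = {F} not in τ_X. Therefore f is NOT continuous.


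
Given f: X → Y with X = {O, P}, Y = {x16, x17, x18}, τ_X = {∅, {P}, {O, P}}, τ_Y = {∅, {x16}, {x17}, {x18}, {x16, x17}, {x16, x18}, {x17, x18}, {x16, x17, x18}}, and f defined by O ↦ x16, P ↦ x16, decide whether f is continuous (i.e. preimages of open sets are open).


f IS continuous.

Compute f^{-1}(U) for each U ∈ τ_Y:
  U = ∅: f^{-1}(U) = ∅ ∈ τ_X ✓.
  U = {x16}: f^{-1}(U) = {O, P} ∈ τ_X ✓.
  U = {x17}: f^{-1}(U) = ∅ ∈ τ_X ✓.
  U = {x18}: f^{-1}(U) = ∅ ∈ τ_X ✓.
  U = {x16, x17}: f^{-1}(U) = {O, P} ∈ τ_X ✓.
  U = {x16, x18}: f^{-1}(U) = {O, P} ∈ τ_X ✓.
  U = {x17, x18}: f^{-1}(U) = ∅ ∈ τ_X ✓.
  U = {x16, x17, x18}: f^{-1}(U) = {O, P} ∈ τ_X ✓.
Every preimage lies in τ_X, so f IS continuous.


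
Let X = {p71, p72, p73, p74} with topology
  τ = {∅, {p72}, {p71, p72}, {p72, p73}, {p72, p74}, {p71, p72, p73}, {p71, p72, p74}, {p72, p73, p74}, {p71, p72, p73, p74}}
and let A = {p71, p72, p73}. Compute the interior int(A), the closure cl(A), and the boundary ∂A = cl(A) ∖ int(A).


int(A) = {p71, p72, p73}, cl(A) = {p71, p72, p73, p74}, ∂A = {p74}.

Closed sets in (X, τ) are complements of opens:
  closed(X, τ) = {∅, {p71}, {p73}, {p74}, {p71, p73}, {p71, p74}, {p73, p74}, {p71, p73, p74}, {p71, p72, p73, p74}}.
int(A) = ⋃ {U ∈ τ : U ⊆ A}. Opens contained in A: ∅, {p72}, {p71, p72}, {p72, p73}, {p71, p72, p73}.
Taking the union of these: int(A) = {p71, p72, p73}.
cl(A) = ⋂ {C closed : A ⊆ C}. Closed sets containing A: {p71, p72, p73, p74}.
Intersecting these: cl(A) = {p71, p72, p73, p74}.
∂A = cl(A) ∖ int(A) = {p71, p72, p73, p74} ∖ {p71, p72, p73} = {p74}.


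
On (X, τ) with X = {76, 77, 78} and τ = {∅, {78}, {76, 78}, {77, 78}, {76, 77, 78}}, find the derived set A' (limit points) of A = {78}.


A' = {76, 77}

For each x ∈ X, list the open sets U ∈ τ with x ∈ U, then check whether U ∩ (A ∖ {x}) ≠ ∅ for every such U.
  x = 76: opens ∋ x are {76, 78}, {76, 77, 78}; each meets A ∖ {76}, so x IS a limit point.
  x = 77: opens ∋ x are {77, 78}, {76, 77, 78}; each meets A ∖ {77}, so x IS a limit point.
  x = 78: open {78} ∋ x has {78} ∩ (A ∖ {78}) = ∅, so x is NOT a limit point.
Collecting: A' = {76, 77}.


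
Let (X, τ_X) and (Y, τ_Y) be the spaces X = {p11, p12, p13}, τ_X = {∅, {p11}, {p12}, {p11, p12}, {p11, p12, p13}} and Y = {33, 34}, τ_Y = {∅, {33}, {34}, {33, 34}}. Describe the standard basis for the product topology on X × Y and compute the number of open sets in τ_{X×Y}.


Basis B = {∅ × ∅, {p11} × {33}, {p11} × {34}, {p12} × {33}, {p12} × {34}, {p11} × {33, 34}, {p11, p12} × {33}, {p11, p12} × {34}, {p12} × {33, 34}, {p11, p12, p13} × {33}, {p11, p12, p13} × {34}, {p11, p12} × {33, 34}, {p11, p12, p13} × {33, 34}}; |τ_{X×Y}| = 25.

Enumerate products U × V with U ∈ τ_X, V ∈ τ_Y (deduplicated):
  ∅ × ∅ = {} (∅)
  {p11} × {33} = {(p11,33)}
  {p11} × {34} = {(p11,34)}
  {p12} × {33} = {(p12,33)}
  {p12} × {34} = {(p12,34)}
  {p11} × {33, 34} = {(p11,33), (p11,34)}
  {p11, p12} × {33} = {(p11,33), (p12,33)}
  {p11, p12} × {34} = {(p11,34), (p12,34)}
  {p12} × {33, 34} = {(p12,33), (p12,34)}
  {p11, p12, p13} × {33} = {(p11,33), (p12,33), (p13,33)}
  {p11, p12, p13} × {34} = {(p11,34), (p12,34), (p13,34)}
  {p11, p12} × {33, 34} = {(p11,33), (p11,34), (p12,33), (p12,34)}
  {p11, p12, p13} × {33, 34} = {(p11,33), (p11,34), (p12,33), (p12,34), (p13,33), (p13,34)}
These 13 distinct sets form the basis B.
Close under arbitrary unions to get τ_{X×Y}; counting gives |τ_{X×Y}| = 25.


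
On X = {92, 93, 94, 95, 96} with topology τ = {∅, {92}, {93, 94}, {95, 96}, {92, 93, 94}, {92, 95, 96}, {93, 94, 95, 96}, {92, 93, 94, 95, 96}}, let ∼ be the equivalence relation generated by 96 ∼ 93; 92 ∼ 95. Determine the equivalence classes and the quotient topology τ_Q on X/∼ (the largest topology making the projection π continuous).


X/∼ = {[92=95], [93=96], [94]}; |τ_Q| = 2.

Equivalence classes: [92=95], [93=96], [94].
Quotient map π: X → X/∼ sends 92 ↦ [92=95], 93 ↦ [93=96], 94 ↦ [94], 95 ↦ [92=95], 96 ↦ [93=96].
For each subset V ⊆ X/∼, compute π^{-1}(V) ⊆ X and check whether π^{-1}(V) ∈ τ. V is open in τ_Q iff π^{-1}(V) ∈ τ.
  V = {}: π^{-1}(V) = ∅ ∈ τ ✓.
  V = {[92=95]}: π^{-1}(V) = {92, 95} ∉ τ ✗.
  V = {[93=96]}: π^{-1}(V) = {93, 96} ∉ τ ✗.
  V = {[92=95], [93=96]}: π^{-1}(V) = {92, 93, 95, 96} ∉ τ ✗.
  V = {[94]}: π^{-1}(V) = {94} ∉ τ ✗.
  V = {[92=95], [94]}: π^{-1}(V) = {92, 94, 95} ∉ τ ✗.
  V = {[93=96], [94]}: π^{-1}(V) = {93, 94, 96} ∉ τ ✗.
  V = {[92=95], [93=96], [94]}: π^{-1}(V) = {92, 93, 94, 95, 96} ∈ τ ✓.
Open sets in the quotient: τ_Q = {{}, {[92=95], [93=96], [94]}} (2 elements).


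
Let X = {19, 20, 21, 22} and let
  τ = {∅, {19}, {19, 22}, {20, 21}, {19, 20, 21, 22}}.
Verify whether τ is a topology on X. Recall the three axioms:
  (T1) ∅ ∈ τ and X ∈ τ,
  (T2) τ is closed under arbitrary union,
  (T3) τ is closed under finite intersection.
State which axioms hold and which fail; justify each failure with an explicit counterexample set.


τ is NOT a topology on X.

Axiom (T1): ∅ ∈ τ? Yes; X ∈ τ? Yes.
Axiom (T2/T3): check pairwise unions and intersections of members of τ.
Counterexample for (T2): {19} ∪ {20, 21} = {19, 20, 21} ∉ τ. Therefore τ is NOT a topology.


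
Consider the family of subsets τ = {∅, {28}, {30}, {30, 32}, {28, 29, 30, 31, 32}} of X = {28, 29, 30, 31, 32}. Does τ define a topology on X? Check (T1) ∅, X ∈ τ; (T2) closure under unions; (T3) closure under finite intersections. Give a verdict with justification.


τ is NOT a topology on X.

Axiom (T1): ∅ ∈ τ? Yes; X ∈ τ? Yes.
Axiom (T2/T3): check pairwise unions and intersections of members of τ.
Counterexample for (T2): {28} ∪ {30} = {28, 30} ∉ τ. Therefore τ is NOT a topology.
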